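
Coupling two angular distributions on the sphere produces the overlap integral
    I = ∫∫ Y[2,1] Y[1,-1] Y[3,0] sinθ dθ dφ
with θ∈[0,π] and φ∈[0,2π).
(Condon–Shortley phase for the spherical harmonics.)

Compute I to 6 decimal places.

0.143048

Checks pass: Σm=0; 6 even; l₃=3∈[1,3].
(2·2+1)(2·1+1)(2·3+1) = 105
Δ: 0! 4! 2! / 7! → 1/105
sum: t=0:+1/4 = 1/4
3j²(2 1 3; 0 0 0) = Δ·Π!·Σ² = 3/35  (sign -1)
sum: t=0:+1/12 = 1/12
3j²(2 1 3; 1 -1 0) = Δ·Π!·Σ² = 1/35  (sign -1)
combine: 4πI² = 105·3/35·1/35 = 9/35
take √, sign +1: I = 0.14304817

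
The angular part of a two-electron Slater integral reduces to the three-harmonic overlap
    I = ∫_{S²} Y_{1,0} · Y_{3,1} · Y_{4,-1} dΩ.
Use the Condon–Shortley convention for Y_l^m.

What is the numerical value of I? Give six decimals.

Checks pass: Σm=0; 8 even; l₃=4∈[2,4].
(2·1+1)(2·3+1)(2·4+1) = 189
Δ: 0! 2! 6! / 9! → 1/252
sum: t=0:+1/36 = 1/36
3j²(1 3 4; 0 0 0) = Δ·Π!·Σ² = 4/63  (sign +1)
sum: t=0:+1/48 = 1/48
3j²(1 3 4; 0 1 -1) = Δ·Π!·Σ² = 5/84  (sign -1)
combine: 4πI² = 189·4/63·5/84 = 5/7
take √, sign -1: I = -0.23841361

-0.238414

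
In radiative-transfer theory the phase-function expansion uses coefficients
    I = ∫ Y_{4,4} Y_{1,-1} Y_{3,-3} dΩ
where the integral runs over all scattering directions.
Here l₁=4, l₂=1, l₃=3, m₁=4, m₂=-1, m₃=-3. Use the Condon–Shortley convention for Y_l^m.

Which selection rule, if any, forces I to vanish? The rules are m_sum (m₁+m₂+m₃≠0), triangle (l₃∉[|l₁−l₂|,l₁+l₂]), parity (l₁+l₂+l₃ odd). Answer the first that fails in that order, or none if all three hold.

m₁+m₂+m₃ = 4 − 1 − 3 = 0  ✓
triangle: |4−1|=3 ≤ l₃=3 ≤ 4+1=5  ✓
parity: l₁+l₂+l₃ = 8 is even  ✓

none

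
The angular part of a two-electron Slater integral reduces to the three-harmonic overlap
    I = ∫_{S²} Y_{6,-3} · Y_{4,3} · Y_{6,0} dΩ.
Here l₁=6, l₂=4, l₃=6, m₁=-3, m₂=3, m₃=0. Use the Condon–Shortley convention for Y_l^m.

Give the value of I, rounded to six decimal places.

0.109740

Rules hold: Σm=0, L=16 even, 2≤6≤10.
N = 13·9·13 = 1521
Δ = 4!·8!·4!/17! = 1/15315300
Racah Σ t=0..4: t=0:+1/829440 t=1:−1/25920 t=2:+1/9216 t=3:−1/25920 t=4:+1/829440 = 7/207360
⇒ 3j(6 4 6; 0 0 0)² = 28/2431, sgn +1
Racah Σ t=3..4: t=3:−1/207360 t=4:+1/103680 = 1/207360
⇒ 3j(6 4 6; -3 3 0)² = 21/2431, sgn +1
4πI² = N·(3j₀)²·(3jₘ)² = 5292/34969
I = +1·√(0.151334/4π) = 0.10973960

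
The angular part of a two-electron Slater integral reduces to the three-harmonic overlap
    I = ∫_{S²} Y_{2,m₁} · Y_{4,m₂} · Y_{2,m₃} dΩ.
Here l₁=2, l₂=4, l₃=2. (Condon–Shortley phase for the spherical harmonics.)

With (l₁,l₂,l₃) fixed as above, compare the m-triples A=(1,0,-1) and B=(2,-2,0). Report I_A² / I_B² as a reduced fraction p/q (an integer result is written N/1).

16/15

Same 2,4,2: normalisation and zero-m 3j drop out of the ratio.
A: Δ: 4! 0! 4! / 9! → 1/630; sum: t=1:−1/36 = -1/36; 3j²(2 4 2; 1 0 -1) = Δ·Π!·Σ² = 8/315  (sign +1)
B: Δ: 4! 0! 4! / 9! → 1/630; sum: t=0:+1/96 = 1/96; 3j²(2 4 2; 2 -2 0) = Δ·Π!·Σ² = 1/42  (sign +1)
I_A²/I_B² = (8/315)/(1/42) = 16/15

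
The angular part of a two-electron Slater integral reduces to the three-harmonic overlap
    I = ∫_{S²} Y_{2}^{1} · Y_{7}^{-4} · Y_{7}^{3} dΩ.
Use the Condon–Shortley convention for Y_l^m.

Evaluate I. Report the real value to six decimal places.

0.162315

Rules hold: Σm=0, L=16 even, 5≤7≤9.
N = 5·15·15 = 1125
Δ = 2!·2!·12!/17! = 1/185640
Racah Σ t=0..2: t=0:+1/2419200 t=1:−1/518400 t=2:+1/2419200 = -1/907200
⇒ 3j(2 7 7; 0 0 0)² = 56/3315, sgn +1
Racah Σ t=0..1: t=0:+1/4354560 t=1:−1/14515200 = 1/6220800
⇒ 3j(2 7 7; 1 -4 3)² = 77/4420, sgn +1
4πI² = N·(3j₀)²·(3jₘ)² = 16170/48841
I = +1·√(0.331074/4π) = 0.16231468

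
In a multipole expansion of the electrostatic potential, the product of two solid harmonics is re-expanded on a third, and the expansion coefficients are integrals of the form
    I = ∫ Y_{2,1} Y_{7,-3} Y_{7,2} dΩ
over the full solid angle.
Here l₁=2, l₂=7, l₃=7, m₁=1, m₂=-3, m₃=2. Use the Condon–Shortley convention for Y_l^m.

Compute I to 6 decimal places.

Checks pass: Σm=0; 16 even; l₃=7∈[5,9].
(2·2+1)(2·7+1)(2·7+1) = 1125
Δ: 2! 2! 12! / 17! → 1/185640
sum: t=0:+1/2419200 t=1:−1/518400 t=2:+1/2419200 = -1/907200
3j²(2 7 7; 0 0 0) = Δ·Π!·Σ² = 56/3315  (sign +1)
sum: t=0:+1/1935360 t=1:−1/4354560 = 1/3483648
3j²(2 7 7; 1 -3 2) = Δ·Π!·Σ² = 125/12376  (sign -1)
combine: 4πI² = 1125·56/3315·125/12376 = 9375/48841
take √, sign -1: I = -0.12359145

-0.123591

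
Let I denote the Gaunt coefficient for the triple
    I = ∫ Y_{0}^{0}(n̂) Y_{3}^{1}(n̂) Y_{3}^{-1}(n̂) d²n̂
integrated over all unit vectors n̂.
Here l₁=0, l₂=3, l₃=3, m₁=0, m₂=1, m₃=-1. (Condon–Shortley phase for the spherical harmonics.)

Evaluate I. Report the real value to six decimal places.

-0.282095

Checks pass: Σm=0; 6 even; l₃=3∈[3,3].
(2·0+1)(2·3+1)(2·3+1) = 49
Δ: 0! 0! 6! / 7! → 1/7
sum: t=0:+1/36 = 1/36
3j²(0 3 3; 0 0 0) = Δ·Π!·Σ² = 1/7  (sign -1)
sum: t=0:+1/48 = 1/48
3j²(0 3 3; 0 1 -1) = Δ·Π!·Σ² = 1/7  (sign +1)
combine: 4πI² = 49·1/7·1/7 = 1/1
take √, sign -1: I = -0.28209479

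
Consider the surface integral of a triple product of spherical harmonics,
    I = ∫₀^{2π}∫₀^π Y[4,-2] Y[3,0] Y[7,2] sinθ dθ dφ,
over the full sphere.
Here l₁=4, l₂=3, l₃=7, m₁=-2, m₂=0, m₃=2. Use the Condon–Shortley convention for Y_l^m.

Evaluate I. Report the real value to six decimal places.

0.195286

Rules hold: Σm=0, L=14 even, 1≤7≤7.
N = 9·7·15 = 945
Δ = 0!·8!·6!/15! = 1/45045
Racah Σ t=0..0: t=0:+1/20736 = 1/20736
⇒ 3j(4 3 7; 0 0 0)² = 35/1287, sgn -1
Racah Σ t=0..0: t=0:+1/51840 = 1/51840
⇒ 3j(4 3 7; -2 0 2)² = 8/429, sgn -1
4πI² = N·(3j₀)²·(3jₘ)² = 9800/20449
I = +1·√(0.479241/4π) = 0.19528643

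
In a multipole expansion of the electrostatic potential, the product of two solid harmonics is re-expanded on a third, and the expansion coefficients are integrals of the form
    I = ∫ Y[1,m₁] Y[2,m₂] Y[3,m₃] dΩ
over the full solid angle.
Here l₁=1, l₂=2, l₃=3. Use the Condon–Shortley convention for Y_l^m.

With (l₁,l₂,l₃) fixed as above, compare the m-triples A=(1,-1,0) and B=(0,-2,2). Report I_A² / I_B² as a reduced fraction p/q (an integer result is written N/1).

3/5

Shared (l₁,l₂,l₃)=(1,2,3): N and (l;000)² cancel in I_A²/I_B².
A: Δ = 0!·2!·4!/7! = 1/105; Racah Σ t=0..0: t=0:+1/12 = 1/12; ⇒ 3j(1 2 3; 1 -1 0)² = 1/35, sgn -1
B: Δ = 0!·2!·4!/7! = 1/105; Racah Σ t=0..0: t=0:+1/24 = 1/24; ⇒ 3j(1 2 3; 0 -2 2)² = 1/21, sgn -1
I_A²/I_B² = (1/35)/(1/21) = 3/5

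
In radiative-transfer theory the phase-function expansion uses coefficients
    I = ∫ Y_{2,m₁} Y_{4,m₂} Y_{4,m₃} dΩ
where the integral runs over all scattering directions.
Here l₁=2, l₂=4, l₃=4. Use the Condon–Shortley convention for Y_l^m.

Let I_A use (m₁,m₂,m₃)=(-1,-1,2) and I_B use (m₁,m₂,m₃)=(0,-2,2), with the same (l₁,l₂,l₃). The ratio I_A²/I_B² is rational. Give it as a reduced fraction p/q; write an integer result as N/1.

243/64

Same 2,4,4: normalisation and zero-m 3j drop out of the ratio.
A: Δ: 2! 2! 6! / 11! → 1/13860; sum: t=1:−1/96 t=2:+1/240 = -1/160; 3j²(2 4 4; -1 -1 2) = Δ·Π!·Σ² = 27/1540  (sign -1)
B: Δ: 2! 2! 6! / 11! → 1/13860; sum: t=0:+1/192 t=1:−1/120 t=2:+1/2880 = -1/360; 3j²(2 4 4; 0 -2 2) = Δ·Π!·Σ² = 16/3465  (sign -1)
I_A²/I_B² = (27/1540)/(16/3465) = 243/64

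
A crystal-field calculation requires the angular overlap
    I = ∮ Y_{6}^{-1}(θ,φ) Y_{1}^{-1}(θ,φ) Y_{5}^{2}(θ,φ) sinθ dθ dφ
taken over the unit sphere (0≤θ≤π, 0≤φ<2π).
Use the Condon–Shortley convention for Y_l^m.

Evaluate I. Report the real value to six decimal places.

Rules hold: Σm=0, L=12 even, 5≤5≤7.
N = 13·3·11 = 429
Δ = 2!·10!·0!/13! = 1/858
Racah Σ t=1..1: t=1:−1/14400 = -1/14400
⇒ 3j(6 1 5; 0 0 0)² = 6/143, sgn +1
Racah Σ t=0..0: t=0:+1/60480 = 1/60480
⇒ 3j(6 1 5; -1 -1 2)² = 5/429, sgn -1
4πI² = N·(3j₀)²·(3jₘ)² = 30/143
I = -1·√(0.20979/4π) = -0.12920749

-0.129207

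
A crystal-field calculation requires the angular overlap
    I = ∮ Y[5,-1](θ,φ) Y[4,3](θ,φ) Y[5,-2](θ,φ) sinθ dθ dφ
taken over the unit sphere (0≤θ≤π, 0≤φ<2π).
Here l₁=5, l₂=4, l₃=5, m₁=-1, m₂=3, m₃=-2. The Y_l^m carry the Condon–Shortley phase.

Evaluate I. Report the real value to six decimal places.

m-sum 0 ✓  L=14 even ✓  1≤5≤9 ✓
Π(2lᵢ+1) = 11×9×11 = 1089
triangle coeff Δ(5,4,5) = 1/3153150
Σ_t [0,4]: t=0:+1/69120 t=1:−1/1728 t=2:+1/576 t=3:−1/1728 t=4:+1/69120 = 7/11520
(3j)²=2/143 [(5 4 5; 0 0 0)], sign=-1
Σ_t [3,4]: t=3:−1/5184 t=4:+1/6912 = -1/20736
(3j)²=5/2574 [(5 4 5; -1 3 -2)], sign=+1
⇒ 4πI² = 5/169
I = (-1)√(5/169/(4π)) = -0.04852178

-0.048522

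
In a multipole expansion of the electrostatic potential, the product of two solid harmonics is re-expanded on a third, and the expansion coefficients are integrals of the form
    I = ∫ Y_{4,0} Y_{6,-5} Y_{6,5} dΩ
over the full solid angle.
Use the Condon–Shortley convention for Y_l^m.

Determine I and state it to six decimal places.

Rules hold: Σm=0, L=16 even, 2≤6≤10.
N = 9·13·13 = 1521
Δ = 4!·4!·8!/17! = 1/15315300
Racah Σ t=0..4: t=0:+1/829440 t=1:−1/25920 t=2:+1/9216 t=3:−1/25920 t=4:+1/829440 = 7/207360
⇒ 3j(4 6 6; 0 0 0)² = 28/2431, sgn +1
Racah Σ t=0..1: t=0:+1/2903040 t=1:−1/1451520 = -1/2903040
⇒ 3j(4 6 6; 0 -5 5)² = 11/1547, sgn +1
4πI² = N·(3j₀)²·(3jₘ)² = 36/289
I = +1·√(0.124567/4π) = 0.09956287

0.099563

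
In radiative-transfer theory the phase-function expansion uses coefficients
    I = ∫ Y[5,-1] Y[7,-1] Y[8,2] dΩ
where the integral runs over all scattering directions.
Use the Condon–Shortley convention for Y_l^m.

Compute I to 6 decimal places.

0.110370

Rules hold: Σm=0, L=20 even, 2≤8≤12.
N = 11·15·17 = 2805
Δ = 4!·6!·10!/21! = 1/814773960
Racah Σ t=0..4: t=0:+1/87091200 t=1:−1/4976640 t=2:+1/2073600 t=3:−1/4976640 t=4:+1/87091200 = 1/9676800
⇒ 3j(5 7 8; 0 0 0)² = 360/46189, sgn +1
Racah Σ t=0..4: t=0:+1/298598400 t=1:−1/10368000 t=2:+1/3317760 t=3:−1/6531840 t=4:+1/92897280 = 197/2985984000
⇒ 3j(5 7 8; -1 -1 2)² = 38809/5542680, sgn +1
4πI² = N·(3j₀)²·(3jₘ)² = 1746405/11408683
I = +1·√(0.153077/4π) = 0.11036968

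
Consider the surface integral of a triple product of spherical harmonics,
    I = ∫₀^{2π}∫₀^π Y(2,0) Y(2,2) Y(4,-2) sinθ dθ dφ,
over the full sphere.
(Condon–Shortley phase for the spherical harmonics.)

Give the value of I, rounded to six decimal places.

m-sum 0 ✓  L=8 even ✓  0≤4≤4 ✓
Π(2lᵢ+1) = 5×5×9 = 225
triangle coeff Δ(2,2,4) = 1/630
Σ_t [0,0]: t=0:+1/16 = 1/16
(3j)²=2/35 [(2 2 4; 0 0 0)], sign=+1
Σ_t [0,0]: t=0:+1/96 = 1/96
(3j)²=1/42 [(2 2 4; 0 2 -2)], sign=+1
⇒ 4πI² = 15/49
I = (+1)√(15/49/(4π)) = 0.15607835

0.156078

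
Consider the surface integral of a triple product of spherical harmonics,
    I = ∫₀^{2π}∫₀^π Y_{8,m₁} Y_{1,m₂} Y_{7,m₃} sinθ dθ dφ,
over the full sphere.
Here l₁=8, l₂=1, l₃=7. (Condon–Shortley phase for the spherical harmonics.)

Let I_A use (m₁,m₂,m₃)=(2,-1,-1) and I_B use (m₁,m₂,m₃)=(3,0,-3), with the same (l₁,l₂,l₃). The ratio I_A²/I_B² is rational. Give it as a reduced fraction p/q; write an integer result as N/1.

9/11

Same 8,1,7: normalisation and zero-m 3j drop out of the ratio.
A: Δ: 2! 14! 0! / 17! → 1/2040; sum: t=0:+1/58060800 = 1/58060800; 3j²(8 1 7; 2 -1 -1) = Δ·Π!·Σ² = 3/136  (sign +1)
B: Δ: 2! 14! 0! / 17! → 1/2040; sum: t=1:−1/87091200 = -1/87091200; 3j²(8 1 7; 3 0 -3) = Δ·Π!·Σ² = 11/408  (sign -1)
I_A²/I_B² = (3/136)/(11/408) = 9/11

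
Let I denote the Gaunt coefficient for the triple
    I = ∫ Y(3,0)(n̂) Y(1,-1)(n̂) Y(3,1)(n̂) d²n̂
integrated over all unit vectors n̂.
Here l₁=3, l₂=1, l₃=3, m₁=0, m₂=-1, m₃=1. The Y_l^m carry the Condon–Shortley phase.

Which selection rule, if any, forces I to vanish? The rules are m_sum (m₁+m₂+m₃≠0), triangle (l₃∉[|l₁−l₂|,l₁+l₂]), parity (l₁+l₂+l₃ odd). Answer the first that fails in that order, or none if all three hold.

parity

m₁+m₂+m₃ = 0 − 1 + 1 = 0  ✓
triangle: |3−1|=2 ≤ l₃=3 ≤ 3+1=4  ✓
parity: l₁+l₂+l₃ = 7 is odd  ✗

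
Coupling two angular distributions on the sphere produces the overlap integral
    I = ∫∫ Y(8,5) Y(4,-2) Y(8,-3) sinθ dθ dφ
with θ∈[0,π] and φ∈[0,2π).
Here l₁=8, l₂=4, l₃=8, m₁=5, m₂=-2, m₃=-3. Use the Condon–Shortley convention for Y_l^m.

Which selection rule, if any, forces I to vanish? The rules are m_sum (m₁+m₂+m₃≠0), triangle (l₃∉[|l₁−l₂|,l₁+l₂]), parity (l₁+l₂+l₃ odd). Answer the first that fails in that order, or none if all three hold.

none

Σmᵢ = 0  ✓
l₃∈[|l₁−l₂|,l₁+l₂]=[4,12], have l₃=8  ✓
Σlᵢ = 20 ⇒ even  ✓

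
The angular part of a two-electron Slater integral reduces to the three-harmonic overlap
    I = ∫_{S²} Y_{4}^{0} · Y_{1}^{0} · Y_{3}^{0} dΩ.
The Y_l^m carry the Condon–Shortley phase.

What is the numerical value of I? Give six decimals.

Rules hold: Σm=0, L=8 even, 3≤3≤5.
N = 9·3·7 = 189
Δ = 2!·6!·0!/9! = 1/252
Racah Σ t=1..1: t=1:−1/36 = -1/36
⇒ 3j(4 1 3; 0 0 0)² = 4/63, sgn +1
(m-triple is (0,0,0) — same symbol as above.)
4πI² = N·(3j₀)²·(3jₘ)² = 16/21
I = +1·√(0.761905/4π) = 0.24623252

0.246233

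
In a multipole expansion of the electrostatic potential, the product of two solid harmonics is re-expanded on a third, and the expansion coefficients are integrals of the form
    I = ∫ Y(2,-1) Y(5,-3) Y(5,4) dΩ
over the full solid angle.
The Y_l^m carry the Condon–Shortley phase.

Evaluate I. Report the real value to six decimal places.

Rules hold: Σm=0, L=12 even, 3≤5≤7.
N = 5·11·11 = 605
Δ = 2!·2!·8!/13! = 1/38610
Racah Σ t=0..2: t=0:+1/2880 t=1:−1/576 t=2:+1/2880 = -1/960
⇒ 3j(2 5 5; 0 0 0)² = 10/429, sgn +1
Racah Σ t=1..2: t=1:−1/10080 t=2:+1/80640 = -1/11520
⇒ 3j(2 5 5; -1 -3 4)² = 49/1430, sgn +1
4πI² = N·(3j₀)²·(3jₘ)² = 245/507
I = +1·√(0.483235/4π) = 0.19609844

0.196098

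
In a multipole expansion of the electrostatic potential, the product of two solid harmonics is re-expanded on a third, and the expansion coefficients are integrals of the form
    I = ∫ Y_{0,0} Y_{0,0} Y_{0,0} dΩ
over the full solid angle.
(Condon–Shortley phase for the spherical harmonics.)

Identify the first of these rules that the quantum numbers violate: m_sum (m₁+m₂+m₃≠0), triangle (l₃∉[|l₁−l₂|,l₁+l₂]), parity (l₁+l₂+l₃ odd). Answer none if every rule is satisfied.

azimuthal sum: 0 + 0 + 0 = 0  ✓
0 ≤ 0 ≤ 0 (triangle on l)  ✓
L = 0 + 0 + 0 = 0 (even)  ✓

none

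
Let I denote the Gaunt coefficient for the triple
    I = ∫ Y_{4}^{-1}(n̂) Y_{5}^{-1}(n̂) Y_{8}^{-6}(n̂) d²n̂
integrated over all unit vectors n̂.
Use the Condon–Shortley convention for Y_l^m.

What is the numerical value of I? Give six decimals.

m-sum = -1 − 1 − 6 = -8 ≠ 0 ⇒ I = 0

0.000000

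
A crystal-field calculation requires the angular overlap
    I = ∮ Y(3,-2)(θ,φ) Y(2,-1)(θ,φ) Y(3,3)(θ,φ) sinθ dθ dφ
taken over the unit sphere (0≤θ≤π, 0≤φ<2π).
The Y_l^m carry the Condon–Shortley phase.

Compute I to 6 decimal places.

-0.210261

m-sum 0 ✓  L=8 even ✓  1≤3≤5 ✓
Π(2lᵢ+1) = 7×5×7 = 245
triangle coeff Δ(3,2,3) = 1/3780
Σ_t [0,2]: t=0:+1/24 t=1:−1/4 t=2:+1/24 = -1/6
(3j)²=4/105 [(3 2 3; 0 0 0)], sign=+1
Σ_t [1,1]: t=1:−1/48 = -1/48
(3j)²=5/84 [(3 2 3; -2 -1 3)], sign=-1
⇒ 4πI² = 5/9
I = (-1)√(5/9/(4π)) = -0.21026104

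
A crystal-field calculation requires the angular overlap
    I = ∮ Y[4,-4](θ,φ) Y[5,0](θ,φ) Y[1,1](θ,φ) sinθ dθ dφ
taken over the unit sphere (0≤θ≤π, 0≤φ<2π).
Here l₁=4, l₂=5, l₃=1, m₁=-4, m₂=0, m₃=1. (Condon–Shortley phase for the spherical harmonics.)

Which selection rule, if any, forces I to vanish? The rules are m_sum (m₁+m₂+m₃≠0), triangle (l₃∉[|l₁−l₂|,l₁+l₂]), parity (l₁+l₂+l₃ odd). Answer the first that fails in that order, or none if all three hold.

azimuthal sum: -4 + 0 + 1 = -3  ✗
1 ≤ 1 ≤ 9 (triangle on l)
L = 4 + 5 + 1 = 10 (even)

m_sum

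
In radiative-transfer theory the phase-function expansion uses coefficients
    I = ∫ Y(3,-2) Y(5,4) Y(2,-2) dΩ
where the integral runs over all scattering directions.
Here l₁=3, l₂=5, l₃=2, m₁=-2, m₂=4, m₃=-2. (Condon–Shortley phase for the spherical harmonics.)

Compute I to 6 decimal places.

0.268967

Checks pass: Σm=0; 10 even; l₃=2∈[2,8].
(2·3+1)(2·5+1)(2·2+1) = 385
Δ: 6! 0! 4! / 11! → 1/2310
sum: t=3:−1/144 = -1/144
3j²(3 5 2; 0 0 0) = Δ·Π!·Σ² = 10/231  (sign -1)
sum: t=5:−1/2880 = -1/2880
3j²(3 5 2; -2 4 -2) = Δ·Π!·Σ² = 3/55  (sign -1)
combine: 4πI² = 385·10/231·3/55 = 10/11
take √, sign +1: I = 0.26896683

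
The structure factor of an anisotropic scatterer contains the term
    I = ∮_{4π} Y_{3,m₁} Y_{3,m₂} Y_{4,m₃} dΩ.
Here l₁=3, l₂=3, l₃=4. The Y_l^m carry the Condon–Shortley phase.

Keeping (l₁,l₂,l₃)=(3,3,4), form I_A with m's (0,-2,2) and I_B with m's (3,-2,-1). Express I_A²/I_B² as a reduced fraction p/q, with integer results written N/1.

Same 3,3,4: normalisation and zero-m 3j drop out of the ratio.
A: Δ: 2! 4! 4! / 11! → 1/34650; sum: t=0:+1/72 t=1:−1/96 = 1/288; 3j²(3 3 4; 0 -2 2) = Δ·Π!·Σ² = 1/462  (sign +1)
B: Δ: 2! 4! 4! / 11! → 1/34650; sum: t=0:+1/288 = 1/288; 3j²(3 3 4; 3 -2 -1) = Δ·Π!·Σ² = 5/231  (sign -1)
I_A²/I_B² = (1/462)/(5/231) = 1/10

1/10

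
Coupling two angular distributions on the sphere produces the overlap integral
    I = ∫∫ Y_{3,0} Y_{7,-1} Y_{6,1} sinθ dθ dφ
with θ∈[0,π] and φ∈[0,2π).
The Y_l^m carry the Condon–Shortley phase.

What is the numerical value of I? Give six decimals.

m-sum 0 ✓  L=16 even ✓  4≤6≤10 ✓
Π(2lᵢ+1) = 7×15×13 = 1365
triangle coeff Δ(3,7,6) = 1/2042040
Σ_t [1,3]: t=1:−1/207360 t=2:+1/57600 t=3:−1/207360 = 1/129600
(3j)²=168/12155 [(3 7 6; 0 0 0)], sign=+1
Σ_t [1,3]: t=1:−1/172800 t=2:+1/69120 t=3:−1/362880 = 43/7257600
(3j)²=1849/170170 [(3 7 6; 0 -1 1)], sign=-1
⇒ 4πI² = 465948/2272985
I = (-1)√(465948/2272985/(4π)) = -0.12772194

-0.127722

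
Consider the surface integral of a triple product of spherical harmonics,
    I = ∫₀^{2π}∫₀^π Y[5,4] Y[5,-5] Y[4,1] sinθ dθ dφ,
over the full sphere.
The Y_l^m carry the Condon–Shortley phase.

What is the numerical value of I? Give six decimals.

Checks pass: Σm=0; 14 even; l₃=4∈[0,10].
(2·5+1)(2·5+1)(2·4+1) = 1089
Δ: 6! 4! 4! / 15! → 1/3153150
sum: t=1:−1/69120 t=2:+1/1728 t=3:−1/576 t=4:+1/1728 t=5:−1/69120 = -7/11520
3j²(5 5 4; 0 0 0) = Δ·Π!·Σ² = 2/143  (sign -1)
sum: t=0:+1/103680 = 1/103680
3j²(5 5 4; 4 -5 1) = Δ·Π!·Σ² = 4/143  (sign -1)
combine: 4πI² = 1089·2/143·4/143 = 72/169
take √, sign +1: I = 0.18412721

0.184127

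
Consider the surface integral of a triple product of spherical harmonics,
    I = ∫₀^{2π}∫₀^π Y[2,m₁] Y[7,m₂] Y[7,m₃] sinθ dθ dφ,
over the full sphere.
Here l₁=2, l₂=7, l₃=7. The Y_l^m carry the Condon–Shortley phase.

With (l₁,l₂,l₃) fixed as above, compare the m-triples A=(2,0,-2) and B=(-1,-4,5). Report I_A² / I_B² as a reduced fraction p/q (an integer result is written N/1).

Same 2,7,7: normalisation and zero-m 3j drop out of the ratio.
A: Δ: 2! 2! 12! / 17! → 1/185640; sum: t=0:+1/2419200 = 1/2419200; 3j²(2 7 7; 2 0 -2) = Δ·Π!·Σ² = 27/1105  (sign -1)
B: Δ: 2! 2! 12! / 17! → 1/185640; sum: t=1:−1/14515200 t=2:+1/79833600 = -1/17740800; 3j²(2 7 7; -1 -4 5) = Δ·Π!·Σ² = 729/30940  (sign -1)
I_A²/I_B² = (27/1105)/(729/30940) = 28/27

28/27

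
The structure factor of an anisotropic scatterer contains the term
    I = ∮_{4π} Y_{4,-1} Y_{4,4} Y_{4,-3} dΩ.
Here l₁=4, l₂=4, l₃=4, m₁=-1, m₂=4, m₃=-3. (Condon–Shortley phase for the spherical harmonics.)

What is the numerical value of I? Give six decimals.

-0.168431

Checks pass: Σm=0; 12 even; l₃=4∈[0,8].
(2·4+1)(2·4+1)(2·4+1) = 729
Δ: 4! 4! 4! / 13! → 1/450450
sum: t=0:+1/13824 t=1:−1/216 t=2:+1/64 t=3:−1/216 t=4:+1/13824 = 5/768
3j²(4 4 4; 0 0 0) = Δ·Π!·Σ² = 18/1001  (sign +1)
sum: t=4:+1/3456 = 1/3456
3j²(4 4 4; -1 4 -3) = Δ·Π!·Σ² = 35/1287  (sign -1)
combine: 4πI² = 729·18/1001·35/1287 = 7290/20449
take √, sign -1: I = -0.16843130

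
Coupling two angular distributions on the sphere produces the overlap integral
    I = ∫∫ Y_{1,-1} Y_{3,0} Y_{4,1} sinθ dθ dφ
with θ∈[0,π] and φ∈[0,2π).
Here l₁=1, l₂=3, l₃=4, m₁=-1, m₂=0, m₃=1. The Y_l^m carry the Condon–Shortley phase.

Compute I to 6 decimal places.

-0.194664

Rules hold: Σm=0, L=8 even, 2≤4≤4.
N = 3·7·9 = 189
Δ = 0!·2!·6!/9! = 1/252
Racah Σ t=0..0: t=0:+1/36 = 1/36
⇒ 3j(1 3 4; 0 0 0)² = 4/63, sgn +1
Racah Σ t=0..0: t=0:+1/72 = 1/72
⇒ 3j(1 3 4; -1 0 1)² = 5/126, sgn -1
4πI² = N·(3j₀)²·(3jₘ)² = 10/21
I = -1·√(0.47619/4π) = -0.19466390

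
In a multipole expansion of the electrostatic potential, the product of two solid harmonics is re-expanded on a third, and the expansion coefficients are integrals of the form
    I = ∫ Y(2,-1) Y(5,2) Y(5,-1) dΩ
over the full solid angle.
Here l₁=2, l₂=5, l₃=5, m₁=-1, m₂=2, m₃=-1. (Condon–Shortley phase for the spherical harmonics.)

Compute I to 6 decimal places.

0.104819

m-sum 0 ✓  L=12 even ✓  3≤5≤7 ✓
Π(2lᵢ+1) = 5×11×11 = 605
triangle coeff Δ(2,5,5) = 1/38610
Σ_t [0,2]: t=0:+1/2880 t=1:−1/576 t=2:+1/2880 = -1/960
(3j)²=10/429 [(2 5 5; 0 0 0)], sign=+1
Σ_t [1,2]: t=1:−1/2880 t=2:+1/1440 = 1/2880
(3j)²=7/715 [(2 5 5; -1 2 -1)], sign=+1
⇒ 4πI² = 70/507
I = (+1)√(70/507/(4π)) = 0.10481902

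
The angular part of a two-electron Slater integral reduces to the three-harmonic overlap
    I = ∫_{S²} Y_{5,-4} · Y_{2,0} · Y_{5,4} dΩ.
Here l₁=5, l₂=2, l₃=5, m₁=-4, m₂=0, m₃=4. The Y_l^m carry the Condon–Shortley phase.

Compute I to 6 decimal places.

Checks pass: Σm=0; 12 even; l₃=5∈[3,7].
(2·5+1)(2·2+1)(2·5+1) = 605
Δ: 2! 8! 2! / 13! → 1/38610
sum: t=0:+1/2880 t=1:−1/576 t=2:+1/2880 = -1/960
3j²(5 2 5; 0 0 0) = Δ·Π!·Σ² = 10/429  (sign +1)
sum: t=1:−1/40320 t=2:+1/20160 = 1/40320
3j²(5 2 5; -4 0 4) = Δ·Π!·Σ² = 6/715  (sign -1)
combine: 4πI² = 605·10/429·6/715 = 20/169
take √, sign -1: I = -0.09704356

-0.097044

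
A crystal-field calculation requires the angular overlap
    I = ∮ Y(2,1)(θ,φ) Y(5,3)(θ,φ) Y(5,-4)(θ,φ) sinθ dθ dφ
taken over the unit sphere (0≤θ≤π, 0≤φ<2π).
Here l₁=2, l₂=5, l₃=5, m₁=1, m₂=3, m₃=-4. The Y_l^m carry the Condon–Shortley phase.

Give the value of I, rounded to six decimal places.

0.196098

Checks pass: Σm=0; 12 even; l₃=5∈[3,7].
(2·2+1)(2·5+1)(2·5+1) = 605
Δ: 2! 2! 8! / 13! → 1/38610
sum: t=0:+1/2880 t=1:−1/576 t=2:+1/2880 = -1/960
3j²(2 5 5; 0 0 0) = Δ·Π!·Σ² = 10/429  (sign +1)
sum: t=0:+1/80640 t=1:−1/10080 = -1/11520
3j²(2 5 5; 1 3 -4) = Δ·Π!·Σ² = 49/1430  (sign +1)
combine: 4πI² = 605·10/429·49/1430 = 245/507
take √, sign +1: I = 0.19609844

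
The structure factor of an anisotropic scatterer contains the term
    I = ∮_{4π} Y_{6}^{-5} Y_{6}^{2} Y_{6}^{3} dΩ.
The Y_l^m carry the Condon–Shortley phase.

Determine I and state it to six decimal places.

Rules hold: Σm=0, L=18 even, 0≤6≤12.
N = 13·13·13 = 2197
Δ = 6!·6!·6!/19! = 1/325909584
Racah Σ t=0..6: t=0:+1/373248000 t=1:−1/1728000 t=2:+1/110592 t=3:−1/46656 t=4:+1/110592 t=5:−1/1728000 t=6:+1/373248000 = -7/1555200
⇒ 3j(6 6 6; 0 0 0)² = 400/46189, sgn -1
Racah Σ t=5..6: t=5:−1/3110400 t=6:+1/4147200 = -1/12441600
⇒ 3j(6 6 6; -5 2 3)² = 7/4199, sgn +1
4πI² = N·(3j₀)²·(3jₘ)² = 36400/1147619
I = -1·√(0.0317178/4π) = -0.05023968

-0.050240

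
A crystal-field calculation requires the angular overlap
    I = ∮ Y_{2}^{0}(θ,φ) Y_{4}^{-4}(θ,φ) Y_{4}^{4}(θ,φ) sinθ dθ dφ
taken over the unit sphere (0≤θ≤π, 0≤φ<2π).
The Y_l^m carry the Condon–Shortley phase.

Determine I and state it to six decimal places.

Rules hold: Σm=0, L=10 even, 2≤4≤6.
N = 5·9·9 = 405
Δ = 2!·2!·6!/11! = 1/13860
Racah Σ t=0..2: t=0:+1/192 t=1:−1/36 t=2:+1/192 = -5/288
⇒ 3j(2 4 4; 0 0 0)² = 20/693, sgn -1
Racah Σ t=0..0: t=0:+1/2880 = 1/2880
⇒ 3j(2 4 4; 0 -4 4)² = 28/495, sgn +1
4πI² = N·(3j₀)²·(3jₘ)² = 80/121
I = -1·√(0.661157/4π) = -0.22937568

-0.229376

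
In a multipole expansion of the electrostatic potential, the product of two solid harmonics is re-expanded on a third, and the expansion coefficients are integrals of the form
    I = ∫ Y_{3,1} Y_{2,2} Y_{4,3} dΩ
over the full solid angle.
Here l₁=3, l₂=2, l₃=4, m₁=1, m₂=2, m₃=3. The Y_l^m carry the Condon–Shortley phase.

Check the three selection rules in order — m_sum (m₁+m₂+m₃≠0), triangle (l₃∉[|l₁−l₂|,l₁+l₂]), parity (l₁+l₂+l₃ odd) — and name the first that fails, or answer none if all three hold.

m_sum

azimuthal sum: 1 + 2 + 3 = 6  ✗
1 ≤ 4 ≤ 5 (triangle on l)
L = 3 + 2 + 4 = 9 (odd)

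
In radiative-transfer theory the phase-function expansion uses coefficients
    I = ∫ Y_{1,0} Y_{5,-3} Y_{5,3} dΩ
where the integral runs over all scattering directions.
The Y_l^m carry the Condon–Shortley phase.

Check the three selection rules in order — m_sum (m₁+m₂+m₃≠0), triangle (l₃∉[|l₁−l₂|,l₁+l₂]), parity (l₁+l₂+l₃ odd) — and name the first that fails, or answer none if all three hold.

azimuthal sum: 0 − 3 + 3 = 0  ✓
4 ≤ 5 ≤ 6 (triangle on l)  ✓
L = 1 + 5 + 5 = 11 (odd)  ✗

parity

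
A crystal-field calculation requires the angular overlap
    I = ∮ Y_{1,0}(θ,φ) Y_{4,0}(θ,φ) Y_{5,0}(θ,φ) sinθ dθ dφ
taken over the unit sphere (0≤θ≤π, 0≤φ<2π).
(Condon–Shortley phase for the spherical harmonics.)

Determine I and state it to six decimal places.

0.245532

Checks pass: Σm=0; 10 even; l₃=5∈[3,5].
(2·1+1)(2·4+1)(2·5+1) = 297
Δ: 0! 2! 8! / 11! → 1/495
sum: t=0:+1/576 = 1/576
3j²(1 4 5; 0 0 0) = Δ·Π!·Σ² = 5/99  (sign -1)
(m-triple is (0,0,0) — same symbol as above.)
combine: 4πI² = 297·5/99·5/99 = 25/33
take √, sign +1: I = 0.24553200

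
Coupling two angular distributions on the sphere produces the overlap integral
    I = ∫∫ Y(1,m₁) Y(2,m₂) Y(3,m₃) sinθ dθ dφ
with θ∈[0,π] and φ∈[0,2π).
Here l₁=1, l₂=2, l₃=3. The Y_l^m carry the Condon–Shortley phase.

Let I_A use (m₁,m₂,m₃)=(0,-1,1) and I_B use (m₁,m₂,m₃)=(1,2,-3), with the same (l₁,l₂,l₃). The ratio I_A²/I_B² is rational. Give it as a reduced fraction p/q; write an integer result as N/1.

8/15

Shared (l₁,l₂,l₃)=(1,2,3): N and (l;000)² cancel in I_A²/I_B².
A: Δ = 0!·2!·4!/7! = 1/105; Racah Σ t=0..0: t=0:+1/6 = 1/6; ⇒ 3j(1 2 3; 0 -1 1)² = 8/105, sgn +1
B: Δ = 0!·2!·4!/7! = 1/105; Racah Σ t=0..0: t=0:+1/48 = 1/48; ⇒ 3j(1 2 3; 1 2 -3)² = 1/7, sgn +1
I_A²/I_B² = (8/105)/(1/7) = 8/15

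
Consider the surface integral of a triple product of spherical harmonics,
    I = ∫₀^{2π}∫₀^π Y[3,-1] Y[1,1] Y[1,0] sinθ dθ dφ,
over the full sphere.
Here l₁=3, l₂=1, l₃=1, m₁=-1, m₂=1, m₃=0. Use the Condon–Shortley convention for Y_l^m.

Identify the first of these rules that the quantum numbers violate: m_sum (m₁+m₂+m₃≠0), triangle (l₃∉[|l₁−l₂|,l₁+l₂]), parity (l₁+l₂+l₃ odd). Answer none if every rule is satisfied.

Σmᵢ = 0  ✓
l₃∈[|l₁−l₂|,l₁+l₂]=[2,4], have l₃=1  ✗
Σlᵢ = 5 ⇒ odd

triangle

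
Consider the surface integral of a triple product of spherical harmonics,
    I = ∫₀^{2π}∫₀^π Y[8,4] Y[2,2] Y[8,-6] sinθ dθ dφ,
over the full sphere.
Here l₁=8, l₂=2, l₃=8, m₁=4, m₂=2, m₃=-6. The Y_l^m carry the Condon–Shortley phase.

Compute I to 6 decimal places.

m-sum 0 ✓  L=18 even ✓  6≤8≤10 ✓
Π(2lᵢ+1) = 17×5×17 = 1445
triangle coeff Δ(8,2,8) = 1/348840
Σ_t [0,2]: t=0:+1/116121600 t=1:−1/25401600 t=2:+1/116121600 = -1/45158400
(3j)²=24/1615 [(8 2 8; 0 0 0)], sign=-1
Σ_t [2,2]: t=2:+1/3832012800 = 1/3832012800
(3j)²=91/9690 [(8 2 8; 4 2 -6)], sign=+1
⇒ 4πI² = 364/1805
I = (-1)√(364/1805/(4π)) = -0.12667974

-0.126680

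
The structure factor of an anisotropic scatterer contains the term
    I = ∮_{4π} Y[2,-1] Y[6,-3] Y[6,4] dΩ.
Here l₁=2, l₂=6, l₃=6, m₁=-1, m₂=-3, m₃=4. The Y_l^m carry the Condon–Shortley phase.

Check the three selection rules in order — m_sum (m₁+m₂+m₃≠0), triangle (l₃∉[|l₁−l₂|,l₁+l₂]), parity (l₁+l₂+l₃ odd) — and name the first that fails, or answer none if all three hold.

m₁+m₂+m₃ = -1 − 3 + 4 = 0  ✓
triangle: |2−6|=4 ≤ l₃=6 ≤ 2+6=8  ✓
parity: l₁+l₂+l₃ = 14 is even  ✓

none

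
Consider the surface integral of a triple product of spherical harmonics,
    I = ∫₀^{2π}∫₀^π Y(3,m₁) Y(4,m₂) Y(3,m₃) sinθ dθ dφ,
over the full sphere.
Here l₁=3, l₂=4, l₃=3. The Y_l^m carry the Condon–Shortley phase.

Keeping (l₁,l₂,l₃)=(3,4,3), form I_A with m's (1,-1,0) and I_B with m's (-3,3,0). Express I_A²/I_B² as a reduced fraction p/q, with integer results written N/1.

5/21

l's match ⇒ only the (l;m) 3-j factors differ between A and B.
A: triangle coeff Δ(3,4,3) = 1/34650; Σ_t [0,2]: t=0:+1/288 t=1:−1/24 t=2:+1/48 = -5/288; (3j)²=5/462 [(3 4 3; 1 -1 0)], sign=+1
B: triangle coeff Δ(3,4,3) = 1/34650; Σ_t [4,4]: t=4:+1/288 = 1/288; (3j)²=1/22 [(3 4 3; -3 3 0)], sign=-1
I_A²/I_B² = (5/462)/(1/22) = 5/21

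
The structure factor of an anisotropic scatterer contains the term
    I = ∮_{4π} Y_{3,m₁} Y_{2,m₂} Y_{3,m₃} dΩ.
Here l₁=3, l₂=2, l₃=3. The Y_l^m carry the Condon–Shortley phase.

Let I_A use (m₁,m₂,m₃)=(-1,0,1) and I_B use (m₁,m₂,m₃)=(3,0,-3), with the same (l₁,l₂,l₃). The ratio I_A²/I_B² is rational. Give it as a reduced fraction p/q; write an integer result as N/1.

9/25

Same 3,2,3: normalisation and zero-m 3j drop out of the ratio.
A: Δ: 2! 4! 2! / 9! → 1/3780; sum: t=0:+1/96 t=1:−1/6 t=2:+1/16 = -3/32; 3j²(3 2 3; -1 0 1) = Δ·Π!·Σ² = 3/140  (sign -1)
B: Δ: 2! 4! 2! / 9! → 1/3780; sum: t=0:+1/96 = 1/96; 3j²(3 2 3; 3 0 -3) = Δ·Π!·Σ² = 5/84  (sign +1)
I_A²/I_B² = (3/140)/(5/84) = 9/25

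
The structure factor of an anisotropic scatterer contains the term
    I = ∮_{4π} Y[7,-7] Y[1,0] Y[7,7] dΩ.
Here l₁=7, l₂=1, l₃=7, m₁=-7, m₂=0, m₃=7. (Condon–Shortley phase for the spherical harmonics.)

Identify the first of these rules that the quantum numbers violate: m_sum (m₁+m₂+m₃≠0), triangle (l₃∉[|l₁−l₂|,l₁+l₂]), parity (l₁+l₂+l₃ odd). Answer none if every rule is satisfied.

parity

m₁+m₂+m₃ = -7 + 0 + 7 = 0  ✓
triangle: |7−1|=6 ≤ l₃=7 ≤ 7+1=8  ✓
parity: l₁+l₂+l₃ = 15 is odd  ✗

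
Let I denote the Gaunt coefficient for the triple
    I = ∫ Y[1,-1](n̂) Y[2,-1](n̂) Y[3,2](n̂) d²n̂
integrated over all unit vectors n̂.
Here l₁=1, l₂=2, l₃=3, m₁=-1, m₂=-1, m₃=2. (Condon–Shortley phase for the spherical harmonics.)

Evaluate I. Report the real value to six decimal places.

m-sum 0 ✓  L=6 even ✓  1≤3≤3 ✓
Π(2lᵢ+1) = 3×5×7 = 105
triangle coeff Δ(1,2,3) = 1/105
Σ_t [0,0]: t=0:+1/4 = 1/4
(3j)²=3/35 [(1 2 3; 0 0 0)], sign=-1
Σ_t [0,0]: t=0:+1/12 = 1/12
(3j)²=2/21 [(1 2 3; -1 -1 2)], sign=-1
⇒ 4πI² = 6/7
I = (+1)√(6/7/(4π)) = 0.26116903

0.261169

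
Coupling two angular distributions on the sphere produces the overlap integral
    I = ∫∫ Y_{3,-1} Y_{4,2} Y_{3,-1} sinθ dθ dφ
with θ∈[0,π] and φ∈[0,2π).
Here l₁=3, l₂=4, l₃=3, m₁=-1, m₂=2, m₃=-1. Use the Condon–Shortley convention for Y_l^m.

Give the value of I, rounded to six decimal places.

Rules hold: Σm=0, L=10 even, 1≤3≤7.
N = 7·9·7 = 441
Δ = 4!·2!·4!/11! = 1/34650
Racah Σ t=1..3: t=1:−1/72 t=2:+1/16 t=3:−1/72 = 5/144
⇒ 3j(3 4 3; 0 0 0)² = 2/77, sgn -1
Racah Σ t=2..4: t=2:+1/192 t=3:−1/36 t=4:+1/192 = -5/288
⇒ 3j(3 4 3; -1 2 -1)² = 20/693, sgn -1
4πI² = N·(3j₀)²·(3jₘ)² = 40/121
I = +1·√(0.330579/4π) = 0.16219310

0.162193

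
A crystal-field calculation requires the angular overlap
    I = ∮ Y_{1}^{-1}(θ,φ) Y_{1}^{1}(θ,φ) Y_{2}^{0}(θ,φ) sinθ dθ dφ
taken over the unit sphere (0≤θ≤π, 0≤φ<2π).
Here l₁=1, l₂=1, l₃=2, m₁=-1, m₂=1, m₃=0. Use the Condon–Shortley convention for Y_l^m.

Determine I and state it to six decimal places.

0.126157

Checks pass: Σm=0; 4 even; l₃=2∈[0,2].
(2·1+1)(2·1+1)(2·2+1) = 45
Δ: 0! 2! 2! / 5! → 1/30
sum: t=0:+1/1 = 1/1
3j²(1 1 2; 0 0 0) = Δ·Π!·Σ² = 2/15  (sign +1)
sum: t=0:+1/4 = 1/4
3j²(1 1 2; -1 1 0) = Δ·Π!·Σ² = 1/30  (sign +1)
combine: 4πI² = 45·2/15·1/30 = 1/5
take √, sign +1: I = 0.12615663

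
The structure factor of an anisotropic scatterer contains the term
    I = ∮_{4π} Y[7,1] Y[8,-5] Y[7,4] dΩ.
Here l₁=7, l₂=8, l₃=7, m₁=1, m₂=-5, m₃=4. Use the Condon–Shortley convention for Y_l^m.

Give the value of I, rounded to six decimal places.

0.119600

Rules hold: Σm=0, L=22 even, 1≤7≤15.
N = 15·17·15 = 3825
Δ = 8!·6!·8!/23! = 1/22086194130
Racah Σ t=1..7: t=1:−1/18289152000 t=2:+1/248832000 t=3:−1/24883200 t=4:+1/11943936 t=5:−1/24883200 t=6:+1/248832000 t=7:−1/18289152000 = 11/975421440
⇒ 3j(7 8 7; 0 0 0)² = 1750/289731, sgn -1
Racah Σ t=0..3: t=0:+1/20901888000 t=1:−1/870912000 t=2:+1/348364800 t=3:−1/1045094400 = 17/20901888000
⇒ 3j(7 8 7; 1 -5 4)² = 17/2185, sgn -1
4πI² = N·(3j₀)²·(3jₘ)² = 446250/2482597
I = +1·√(0.179751/4π) = 0.11959997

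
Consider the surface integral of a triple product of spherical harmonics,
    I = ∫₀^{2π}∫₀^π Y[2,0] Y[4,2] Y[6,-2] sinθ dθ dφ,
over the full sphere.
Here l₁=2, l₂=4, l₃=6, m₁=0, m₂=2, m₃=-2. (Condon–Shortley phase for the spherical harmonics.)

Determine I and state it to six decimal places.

0.206144

m-sum 0 ✓  L=12 even ✓  2≤6≤6 ✓
Π(2lᵢ+1) = 5×9×13 = 585
triangle coeff Δ(2,4,6) = 1/6435
Σ_t [0,0]: t=0:+1/2304 = 1/2304
(3j)²=5/143 [(2 4 6; 0 0 0)], sign=+1
Σ_t [0,0]: t=0:+1/5760 = 1/5760
(3j)²=56/2145 [(2 4 6; 0 2 -2)], sign=+1
⇒ 4πI² = 840/1573
I = (+1)√(840/1573/(4π)) = 0.20614383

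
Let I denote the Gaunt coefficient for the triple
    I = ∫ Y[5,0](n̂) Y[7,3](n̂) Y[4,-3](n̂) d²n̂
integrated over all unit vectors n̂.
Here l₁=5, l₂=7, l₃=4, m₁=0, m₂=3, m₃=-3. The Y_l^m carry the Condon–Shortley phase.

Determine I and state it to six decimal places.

Rules hold: Σm=0, L=16 even, 2≤4≤12.
N = 11·15·9 = 1485
Δ = 8!·2!·6!/17! = 1/6126120
Racah Σ t=3..5: t=3:−1/69120 t=4:+1/20736 t=5:−1/69120 = 1/51840
⇒ 3j(5 7 4; 0 0 0)² = 280/21879, sgn +1
Racah Σ t=4..5: t=4:+1/414720 t=5:−1/172800 = -7/2073600
⇒ 3j(5 7 4; 0 3 -3)² = 343/29172, sgn +1
4πI² = N·(3j₀)²·(3jₘ)² = 120050/537251
I = +1·√(0.223452/4π) = 0.13334832

0.133348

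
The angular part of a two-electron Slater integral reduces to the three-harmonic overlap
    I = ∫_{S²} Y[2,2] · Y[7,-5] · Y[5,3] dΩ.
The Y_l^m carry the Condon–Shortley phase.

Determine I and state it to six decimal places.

Checks pass: Σm=0; 14 even; l₃=5∈[5,9].
(2·2+1)(2·7+1)(2·5+1) = 825
Δ: 4! 0! 10! / 15! → 1/15015
sum: t=2:+1/57600 = 1/57600
3j²(2 7 5; 0 0 0) = Δ·Π!·Σ² = 21/715  (sign -1)
sum: t=0:+1/1935360 = 1/1935360
3j²(2 7 5; 2 -5 3) = Δ·Π!·Σ² = 3/91  (sign +1)
combine: 4πI² = 825·21/715·3/91 = 135/169
take √, sign -1: I = -0.25212656

-0.252127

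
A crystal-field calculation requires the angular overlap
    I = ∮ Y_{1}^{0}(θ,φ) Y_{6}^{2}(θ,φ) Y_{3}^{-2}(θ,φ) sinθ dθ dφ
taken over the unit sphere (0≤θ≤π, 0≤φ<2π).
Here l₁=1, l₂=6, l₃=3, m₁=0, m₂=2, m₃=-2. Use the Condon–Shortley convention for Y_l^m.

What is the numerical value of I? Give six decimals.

0.000000

triangle: need 5≤l₃≤7, have 3; I=0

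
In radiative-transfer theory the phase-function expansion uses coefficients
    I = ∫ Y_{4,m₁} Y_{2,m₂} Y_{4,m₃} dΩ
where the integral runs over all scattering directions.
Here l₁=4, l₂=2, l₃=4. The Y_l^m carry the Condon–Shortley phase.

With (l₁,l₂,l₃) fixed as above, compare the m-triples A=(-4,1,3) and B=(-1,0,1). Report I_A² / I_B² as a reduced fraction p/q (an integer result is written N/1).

588/289

l's match ⇒ only the (l;m) 3-j factors differ between A and B.
A: triangle coeff Δ(4,2,4) = 1/13860; Σ_t [2,2]: t=2:+1/1440 = 1/1440; (3j)²=7/165 [(4 2 4; -4 1 3)], sign=-1
B: triangle coeff Δ(4,2,4) = 1/13860; Σ_t [0,2]: t=0:+1/480 t=1:−1/48 t=2:+1/144 = -17/1440; (3j)²=289/13860 [(4 2 4; -1 0 1)], sign=+1
I_A²/I_B² = (7/165)/(289/13860) = 588/289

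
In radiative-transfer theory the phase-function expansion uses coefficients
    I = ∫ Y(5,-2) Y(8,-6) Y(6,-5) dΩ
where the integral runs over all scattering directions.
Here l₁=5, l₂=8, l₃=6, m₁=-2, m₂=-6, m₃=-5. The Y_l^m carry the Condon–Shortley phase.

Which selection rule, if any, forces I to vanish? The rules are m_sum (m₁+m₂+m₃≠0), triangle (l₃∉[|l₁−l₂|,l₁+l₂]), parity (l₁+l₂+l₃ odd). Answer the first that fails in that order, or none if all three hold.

azimuthal sum: -2 − 6 − 5 = -13  ✗
3 ≤ 6 ≤ 13 (triangle on l)
L = 5 + 8 + 6 = 19 (odd)

m_sum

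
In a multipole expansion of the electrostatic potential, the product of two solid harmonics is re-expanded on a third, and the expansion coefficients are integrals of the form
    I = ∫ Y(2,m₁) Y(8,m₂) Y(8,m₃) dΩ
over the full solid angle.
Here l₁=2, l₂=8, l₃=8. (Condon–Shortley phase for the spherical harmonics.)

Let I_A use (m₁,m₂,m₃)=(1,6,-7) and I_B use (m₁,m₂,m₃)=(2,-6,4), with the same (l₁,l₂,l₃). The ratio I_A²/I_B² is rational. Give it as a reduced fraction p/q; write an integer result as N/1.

Same 2,8,8: normalisation and zero-m 3j drop out of the ratio.
A: Δ: 2! 2! 14! / 19! → 1/348840; sum: t=0:+1/174356582400 t=1:−1/12454041600 = -1/13412044800; 3j²(2 8 8; 1 6 -7) = Δ·Π!·Σ² = 169/7752  (sign +1)
B: Δ: 2! 2! 14! / 19! → 1/348840; sum: t=0:+1/3832012800 = 1/3832012800; 3j²(2 8 8; 2 -6 4) = Δ·Π!·Σ² = 91/9690  (sign +1)
I_A²/I_B² = (169/7752)/(91/9690) = 65/28

65/28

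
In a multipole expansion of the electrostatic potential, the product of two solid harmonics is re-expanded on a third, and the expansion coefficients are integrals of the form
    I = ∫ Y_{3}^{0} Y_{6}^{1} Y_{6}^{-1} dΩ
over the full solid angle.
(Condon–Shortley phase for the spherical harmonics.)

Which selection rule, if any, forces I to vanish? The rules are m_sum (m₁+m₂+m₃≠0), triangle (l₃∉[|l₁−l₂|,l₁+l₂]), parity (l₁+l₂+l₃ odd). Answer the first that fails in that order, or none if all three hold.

m₁+m₂+m₃ = 0 + 1 − 1 = 0  ✓
triangle: |3−6|=3 ≤ l₃=6 ≤ 3+6=9  ✓
parity: l₁+l₂+l₃ = 15 is odd  ✗

parity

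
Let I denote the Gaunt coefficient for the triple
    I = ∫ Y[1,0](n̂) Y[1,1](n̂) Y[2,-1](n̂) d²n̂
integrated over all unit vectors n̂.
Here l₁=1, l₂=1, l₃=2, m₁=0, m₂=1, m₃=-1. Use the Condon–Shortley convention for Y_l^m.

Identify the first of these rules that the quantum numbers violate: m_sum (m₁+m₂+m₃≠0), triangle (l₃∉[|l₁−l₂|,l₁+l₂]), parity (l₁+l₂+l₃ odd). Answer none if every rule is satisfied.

none

m₁+m₂+m₃ = 0 + 1 − 1 = 0  ✓
triangle: |1−1|=0 ≤ l₃=2 ≤ 1+1=2  ✓
parity: l₁+l₂+l₃ = 4 is even  ✓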